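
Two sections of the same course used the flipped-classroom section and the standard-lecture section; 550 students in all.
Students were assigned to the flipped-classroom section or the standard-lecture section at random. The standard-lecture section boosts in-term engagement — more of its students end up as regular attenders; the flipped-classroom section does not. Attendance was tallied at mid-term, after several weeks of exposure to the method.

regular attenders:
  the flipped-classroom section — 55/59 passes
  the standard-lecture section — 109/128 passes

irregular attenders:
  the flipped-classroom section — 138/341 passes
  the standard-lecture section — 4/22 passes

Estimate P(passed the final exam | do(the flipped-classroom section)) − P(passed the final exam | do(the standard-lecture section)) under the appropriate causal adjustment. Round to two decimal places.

-0.27

Within every mid-term attendance level the flipped-classroom section has the higher rate, yet pooled the standard-lecture section does — Simpson's reversal.
Stratifying would compare teaching methods among students the teaching methods themselves sorted into mid-term attendance groups — a form of selection on an intermediate. The unconditioned pooled rates give the total causal effect.
The causal difference is the pooled difference: 0.482 − 0.753 = -0.271.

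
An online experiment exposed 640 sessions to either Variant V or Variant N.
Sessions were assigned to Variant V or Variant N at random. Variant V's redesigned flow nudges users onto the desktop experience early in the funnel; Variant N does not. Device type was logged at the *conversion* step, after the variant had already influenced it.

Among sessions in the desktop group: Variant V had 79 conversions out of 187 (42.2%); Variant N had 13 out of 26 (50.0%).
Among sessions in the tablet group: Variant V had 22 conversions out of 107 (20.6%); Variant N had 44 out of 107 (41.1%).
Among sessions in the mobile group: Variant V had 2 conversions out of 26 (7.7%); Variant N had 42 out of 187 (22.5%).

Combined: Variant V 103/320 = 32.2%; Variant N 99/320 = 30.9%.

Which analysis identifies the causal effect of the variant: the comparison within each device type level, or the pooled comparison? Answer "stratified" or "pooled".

The stratified and pooled comparisons disagree (Variant N wins within each device type; Variant V wins overall), so the answer turns on the causal role of device type.
The distribution of device type is itself part of what the variant does — it is an intermediate outcome. Holding it fixed would remove that part of the effect; the total effect is the pooled difference.
Pooled: Variant V 32.2% vs Variant N 30.9%; Variant V is higher overall.

pooled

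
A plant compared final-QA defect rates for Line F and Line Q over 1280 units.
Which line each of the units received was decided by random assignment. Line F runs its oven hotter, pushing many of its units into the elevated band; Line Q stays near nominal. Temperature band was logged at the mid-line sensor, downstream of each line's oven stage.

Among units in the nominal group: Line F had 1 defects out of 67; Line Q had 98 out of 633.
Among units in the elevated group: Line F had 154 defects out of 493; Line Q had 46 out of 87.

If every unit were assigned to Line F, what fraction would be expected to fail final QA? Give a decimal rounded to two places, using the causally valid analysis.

0.28

The distribution of in-process temperature band is itself part of what the line does — it is an intermediate outcome. Holding it fixed would remove that part of the effect; the total effect is the pooled difference.
So P(outcome | do(Line F)) is just the pooled rate for Line F: 155/560 = 0.277.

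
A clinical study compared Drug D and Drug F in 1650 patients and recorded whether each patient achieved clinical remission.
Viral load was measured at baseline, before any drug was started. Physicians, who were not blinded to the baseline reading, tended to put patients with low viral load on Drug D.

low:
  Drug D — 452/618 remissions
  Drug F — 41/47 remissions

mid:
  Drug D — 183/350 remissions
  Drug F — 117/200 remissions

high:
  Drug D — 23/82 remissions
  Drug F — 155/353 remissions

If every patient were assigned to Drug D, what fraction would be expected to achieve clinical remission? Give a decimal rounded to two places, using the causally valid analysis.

Here viral load is a common cause — it drives both which drug a case falls under and the outcome. The crude comparison mixes populations; the stratum-specific rates are the causally relevant ones.
Standardising Drug D to the population viral load mix: 0.403·452/618 + 0.333·183/350 + 0.264·23/82 = 0.543.

0.54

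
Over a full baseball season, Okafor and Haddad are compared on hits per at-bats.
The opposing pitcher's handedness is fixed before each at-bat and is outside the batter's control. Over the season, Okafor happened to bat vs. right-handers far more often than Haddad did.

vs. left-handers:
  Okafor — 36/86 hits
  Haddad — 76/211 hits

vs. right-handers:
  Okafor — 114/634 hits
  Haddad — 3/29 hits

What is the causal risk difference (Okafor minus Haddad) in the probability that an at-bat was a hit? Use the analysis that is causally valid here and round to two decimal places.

+0.07

Pitcher handedness differs across players for reasons unrelated to any effect of the player itself, and it separately predicts the outcome — a classic confounder. We must compare within pitcher handedness levels.
Adjusting over the population distribution of pitcher handedness: 0.309·(0.419−0.360) + 0.691·(0.180−0.103) = +0.071.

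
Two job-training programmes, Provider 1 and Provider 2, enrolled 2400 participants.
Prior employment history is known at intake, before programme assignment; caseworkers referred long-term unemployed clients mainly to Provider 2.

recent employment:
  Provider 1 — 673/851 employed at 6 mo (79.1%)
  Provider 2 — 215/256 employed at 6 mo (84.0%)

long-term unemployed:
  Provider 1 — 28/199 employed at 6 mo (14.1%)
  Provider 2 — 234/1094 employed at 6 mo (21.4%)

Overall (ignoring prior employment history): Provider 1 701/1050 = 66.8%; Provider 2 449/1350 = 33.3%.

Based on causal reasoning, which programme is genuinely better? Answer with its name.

Provider 2

The prior employment history-specific comparison favours Provider 2 throughout, but the pooled figures favour Provider 1. The question is whether to condition on prior employment history.
Nothing the programme does changes prior employment history; the imbalance is an allocation artefact. With prior employment history also predicting the outcome, the pooled figure is confounded, and the within-stratum comparison is the causal one.
Within each level — recent employment: 79.1% vs 84.0%; long-term unemployed: 14.1% vs 21.4% — Provider 2 is higher every time.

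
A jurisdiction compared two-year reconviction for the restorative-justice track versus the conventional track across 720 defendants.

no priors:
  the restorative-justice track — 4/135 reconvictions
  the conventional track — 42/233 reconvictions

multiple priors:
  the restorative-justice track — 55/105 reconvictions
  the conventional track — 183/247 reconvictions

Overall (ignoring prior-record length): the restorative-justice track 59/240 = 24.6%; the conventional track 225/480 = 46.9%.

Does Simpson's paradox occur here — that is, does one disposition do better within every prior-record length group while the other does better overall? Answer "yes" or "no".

Within each prior-record length level (no priors 3.0% vs 18.0%; multiple priors 52.4% vs 74.1%), the restorative-justice track has the lower rate every time. Pooled: 24.6% vs 46.9% — the restorative-justice track has the lower rate overall. They agree.

no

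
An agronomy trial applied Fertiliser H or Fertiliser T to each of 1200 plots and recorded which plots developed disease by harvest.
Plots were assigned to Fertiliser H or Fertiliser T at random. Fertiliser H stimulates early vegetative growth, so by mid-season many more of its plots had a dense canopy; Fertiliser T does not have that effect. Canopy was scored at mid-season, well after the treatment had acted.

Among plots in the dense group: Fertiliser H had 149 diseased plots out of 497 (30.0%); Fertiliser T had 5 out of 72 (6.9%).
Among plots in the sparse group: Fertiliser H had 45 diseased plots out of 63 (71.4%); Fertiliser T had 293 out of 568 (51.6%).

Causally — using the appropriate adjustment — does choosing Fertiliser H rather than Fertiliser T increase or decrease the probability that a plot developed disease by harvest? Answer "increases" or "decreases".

Fertiliser T is lower inside every mid-season canopy stratum but Fertiliser H is lower in aggregate. Whether to stratify depends on how mid-season canopy relates to the fertiliser.
Stratifying would compare fertilisers among plots the fertilisers themselves sorted into mid-season canopy groups — a form of selection on an intermediate. The unconditioned pooled rates give the total causal effect.
Pooled: Fertiliser H 34.6% vs Fertiliser T 46.6%; Fertiliser H is lower overall.

decreases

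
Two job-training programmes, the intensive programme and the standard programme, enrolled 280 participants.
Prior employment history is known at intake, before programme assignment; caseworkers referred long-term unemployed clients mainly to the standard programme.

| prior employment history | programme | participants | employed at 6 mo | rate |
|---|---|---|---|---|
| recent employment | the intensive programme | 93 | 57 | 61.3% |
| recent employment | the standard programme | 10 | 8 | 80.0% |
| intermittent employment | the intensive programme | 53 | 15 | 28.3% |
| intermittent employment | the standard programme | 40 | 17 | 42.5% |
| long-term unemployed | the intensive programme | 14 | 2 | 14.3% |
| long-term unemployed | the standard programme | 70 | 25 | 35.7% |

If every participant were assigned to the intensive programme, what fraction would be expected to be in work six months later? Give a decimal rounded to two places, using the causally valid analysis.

Nothing the programme does changes prior employment history; the imbalance is an allocation artefact. With prior employment history also predicting the outcome, the pooled figure is confounded, and the within-stratum comparison is the causal one.
Standardising the intensive programme to the population prior employment history mix: 0.368·57/93 + 0.332·15/53 + 0.300·2/14 = 0.362.

0.36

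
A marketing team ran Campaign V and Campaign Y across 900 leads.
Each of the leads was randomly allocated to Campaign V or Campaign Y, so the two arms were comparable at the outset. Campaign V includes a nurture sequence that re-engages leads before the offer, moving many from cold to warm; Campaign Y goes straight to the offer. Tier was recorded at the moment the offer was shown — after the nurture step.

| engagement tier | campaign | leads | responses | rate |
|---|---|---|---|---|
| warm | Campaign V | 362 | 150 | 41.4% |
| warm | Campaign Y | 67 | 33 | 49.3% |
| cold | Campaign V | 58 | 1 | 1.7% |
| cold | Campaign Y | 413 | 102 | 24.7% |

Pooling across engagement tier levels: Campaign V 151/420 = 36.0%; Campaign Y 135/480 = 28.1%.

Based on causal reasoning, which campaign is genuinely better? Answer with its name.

Campaign V

Engagement tier lies on the pathway campaign → engagement tier → outcome, so adjusting for it blocks the indirect effect. For the total causal effect of campaign, use the unadjusted pooled rates.
Pooled: Campaign V 36.0% vs Campaign Y 28.1%; Campaign V is higher overall.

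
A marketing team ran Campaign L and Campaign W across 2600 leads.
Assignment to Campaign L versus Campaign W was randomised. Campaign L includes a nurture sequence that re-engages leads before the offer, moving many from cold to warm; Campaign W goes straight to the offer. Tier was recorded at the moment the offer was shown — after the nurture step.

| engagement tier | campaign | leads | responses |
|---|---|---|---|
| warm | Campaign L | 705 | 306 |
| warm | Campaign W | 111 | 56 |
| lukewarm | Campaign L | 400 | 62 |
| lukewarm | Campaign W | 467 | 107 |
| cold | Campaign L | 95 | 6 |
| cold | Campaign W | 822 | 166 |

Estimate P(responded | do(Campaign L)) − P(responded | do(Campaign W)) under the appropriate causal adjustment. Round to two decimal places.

The stratified and pooled comparisons disagree (Campaign W wins within each engagement tier; Campaign L wins overall), so the answer turns on the causal role of engagement tier.
The distribution of engagement tier is itself part of what the campaign does — it is an intermediate outcome. Holding it fixed would remove that part of the effect; the total effect is the pooled difference.
The causal difference is the pooled difference: 0.312 − 0.235 = +0.077.

+0.08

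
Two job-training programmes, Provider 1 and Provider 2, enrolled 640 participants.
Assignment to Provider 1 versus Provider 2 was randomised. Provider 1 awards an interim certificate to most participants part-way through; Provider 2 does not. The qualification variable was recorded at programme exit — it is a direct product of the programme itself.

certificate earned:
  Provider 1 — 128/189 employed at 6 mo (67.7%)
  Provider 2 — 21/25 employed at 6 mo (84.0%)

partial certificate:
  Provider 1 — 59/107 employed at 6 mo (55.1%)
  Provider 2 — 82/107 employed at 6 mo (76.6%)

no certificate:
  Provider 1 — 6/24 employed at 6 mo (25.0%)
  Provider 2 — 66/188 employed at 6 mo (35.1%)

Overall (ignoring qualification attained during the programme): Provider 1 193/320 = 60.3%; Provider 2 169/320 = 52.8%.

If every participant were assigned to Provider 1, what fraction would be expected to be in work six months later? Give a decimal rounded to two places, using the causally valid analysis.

Qualification attained during the programme here is a post-treatment variable shaped by the programme; conditioning on it would introduce bias rather than remove it. The overall comparison is the causal one.
So P(outcome | do(Provider 1)) is just the pooled rate for Provider 1: 193/320 = 0.603.

0.60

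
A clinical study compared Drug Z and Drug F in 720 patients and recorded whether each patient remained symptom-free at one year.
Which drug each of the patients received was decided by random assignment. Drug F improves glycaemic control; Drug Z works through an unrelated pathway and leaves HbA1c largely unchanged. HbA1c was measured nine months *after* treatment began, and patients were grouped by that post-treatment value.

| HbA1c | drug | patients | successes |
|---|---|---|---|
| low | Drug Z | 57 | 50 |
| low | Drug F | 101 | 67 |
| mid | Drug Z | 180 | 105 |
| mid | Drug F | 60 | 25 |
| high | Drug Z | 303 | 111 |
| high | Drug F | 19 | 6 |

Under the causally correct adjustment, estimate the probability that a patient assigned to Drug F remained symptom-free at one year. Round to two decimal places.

HbA1c here is a post-treatment variable shaped by the drug; conditioning on it would introduce bias rather than remove it. The overall comparison is the causal one.
So P(outcome | do(Drug F)) is just the pooled rate for Drug F: 98/180 = 0.544.

0.54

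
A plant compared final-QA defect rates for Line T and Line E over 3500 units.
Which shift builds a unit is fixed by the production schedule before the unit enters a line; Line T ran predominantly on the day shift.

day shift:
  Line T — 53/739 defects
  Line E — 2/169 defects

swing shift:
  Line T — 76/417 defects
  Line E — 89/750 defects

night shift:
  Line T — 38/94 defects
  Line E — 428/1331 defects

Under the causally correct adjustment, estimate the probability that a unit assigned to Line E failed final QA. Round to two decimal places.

Shift differs across lines for reasons unrelated to any effect of the line itself, and it separately predicts the outcome — a classic confounder. We must compare within shift levels.
Standardising Line E to the population shift mix: 0.259·2/169 + 0.333·89/750 + 0.407·428/1331 = 0.174.

0.17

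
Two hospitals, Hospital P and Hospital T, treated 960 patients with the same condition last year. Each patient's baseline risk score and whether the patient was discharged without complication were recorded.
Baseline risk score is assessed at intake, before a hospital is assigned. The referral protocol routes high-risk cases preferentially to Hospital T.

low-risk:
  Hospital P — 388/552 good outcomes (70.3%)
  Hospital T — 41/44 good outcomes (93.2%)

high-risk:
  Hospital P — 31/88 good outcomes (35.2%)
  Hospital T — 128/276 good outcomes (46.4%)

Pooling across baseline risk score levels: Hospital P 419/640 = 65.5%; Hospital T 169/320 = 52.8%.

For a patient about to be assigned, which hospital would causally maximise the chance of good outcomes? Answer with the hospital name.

Since baseline risk score is a pre-existing factor (not a product of the hospital) and it affects the outcome on its own, it is a confounder. The stratified rates, not the pooled rate, identify the causal effect.
Within each level — low-risk: 70.3% vs 93.2%; high-risk: 35.2% vs 46.4% — Hospital T is higher every time.

Hospital T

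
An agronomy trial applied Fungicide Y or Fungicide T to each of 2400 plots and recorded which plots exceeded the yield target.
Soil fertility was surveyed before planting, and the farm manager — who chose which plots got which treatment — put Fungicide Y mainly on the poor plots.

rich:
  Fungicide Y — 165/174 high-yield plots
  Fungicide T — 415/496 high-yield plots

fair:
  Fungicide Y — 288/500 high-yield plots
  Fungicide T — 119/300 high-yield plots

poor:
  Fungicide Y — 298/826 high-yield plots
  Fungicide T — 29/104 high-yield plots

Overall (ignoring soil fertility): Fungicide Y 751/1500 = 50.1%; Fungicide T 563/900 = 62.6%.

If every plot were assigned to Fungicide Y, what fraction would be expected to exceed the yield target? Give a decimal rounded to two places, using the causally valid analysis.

0.60

Soil fertility is set before the fungicide has any effect — it is not caused by the fungicide — and it independently drives the outcome. That makes it a confounder, so the causal comparison is within soil fertility levels.
Standardising Fungicide Y to the population soil fertility mix: 0.279·165/174 + 0.333·288/500 + 0.388·298/826 = 0.597.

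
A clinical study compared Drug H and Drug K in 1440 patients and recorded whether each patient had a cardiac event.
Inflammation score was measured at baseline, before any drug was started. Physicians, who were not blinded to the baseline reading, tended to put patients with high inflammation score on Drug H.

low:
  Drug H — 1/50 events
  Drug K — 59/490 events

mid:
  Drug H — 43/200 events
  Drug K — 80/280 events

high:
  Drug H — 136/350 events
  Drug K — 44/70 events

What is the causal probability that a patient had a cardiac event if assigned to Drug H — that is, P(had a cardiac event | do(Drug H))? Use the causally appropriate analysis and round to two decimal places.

0.19

The imbalance in inflammation score arose from how patients were allocated, not from anything the drug did; and inflammation score independently affects the outcome. The pooled gap is confounded — condition on inflammation score.
Standardising Drug H to the population inflammation score mix: 0.375·1/50 + 0.333·43/200 + 0.292·136/350 = 0.193.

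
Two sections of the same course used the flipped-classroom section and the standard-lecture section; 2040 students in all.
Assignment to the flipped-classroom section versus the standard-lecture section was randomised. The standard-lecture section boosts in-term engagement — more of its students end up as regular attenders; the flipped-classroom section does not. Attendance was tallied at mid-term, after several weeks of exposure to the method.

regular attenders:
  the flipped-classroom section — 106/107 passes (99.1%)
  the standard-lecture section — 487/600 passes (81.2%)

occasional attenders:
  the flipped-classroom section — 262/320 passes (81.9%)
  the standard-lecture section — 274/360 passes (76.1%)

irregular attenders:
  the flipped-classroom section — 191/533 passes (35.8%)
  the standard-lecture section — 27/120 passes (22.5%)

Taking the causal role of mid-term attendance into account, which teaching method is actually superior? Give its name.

The stratified and pooled comparisons disagree (the flipped-classroom section wins within each mid-term attendance; the standard-lecture section wins overall), so the answer turns on the causal role of mid-term attendance.
The distribution of mid-term attendance is itself part of what the teaching method does — it is an intermediate outcome. Holding it fixed would remove that part of the effect; the total effect is the pooled difference.
Pooled: the flipped-classroom section 58.2% vs the standard-lecture section 73.0%; the standard-lecture section is higher overall.

the standard-lecture section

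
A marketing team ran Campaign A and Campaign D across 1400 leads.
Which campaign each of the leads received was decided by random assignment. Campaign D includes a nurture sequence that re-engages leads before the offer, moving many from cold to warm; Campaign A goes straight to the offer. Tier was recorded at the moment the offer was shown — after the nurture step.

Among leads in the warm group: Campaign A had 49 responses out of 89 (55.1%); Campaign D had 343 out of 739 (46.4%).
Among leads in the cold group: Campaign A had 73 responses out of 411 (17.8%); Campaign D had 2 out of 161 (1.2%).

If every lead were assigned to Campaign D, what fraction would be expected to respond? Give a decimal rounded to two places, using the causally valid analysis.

0.38

Engagement tier is downstream of the campaign. One should not condition on a consequence of treatment, so the overall rates are the right comparison.
So P(outcome | do(Campaign D)) is just the pooled rate for Campaign D: 345/900 = 0.383.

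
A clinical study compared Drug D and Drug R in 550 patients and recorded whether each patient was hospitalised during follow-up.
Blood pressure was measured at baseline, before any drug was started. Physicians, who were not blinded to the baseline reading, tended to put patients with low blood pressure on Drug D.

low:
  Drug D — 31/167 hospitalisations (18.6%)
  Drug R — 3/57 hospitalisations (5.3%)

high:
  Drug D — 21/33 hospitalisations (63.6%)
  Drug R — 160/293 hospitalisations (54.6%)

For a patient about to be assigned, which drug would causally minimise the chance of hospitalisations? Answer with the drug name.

Blood pressure differs across drugs for reasons unrelated to any effect of the drug itself, and it separately predicts the outcome — a classic confounder. We must compare within blood pressure levels.
Within each level — low: 18.6% vs 5.3%; high: 63.6% vs 54.6% — Drug R is lower every time.

Drug R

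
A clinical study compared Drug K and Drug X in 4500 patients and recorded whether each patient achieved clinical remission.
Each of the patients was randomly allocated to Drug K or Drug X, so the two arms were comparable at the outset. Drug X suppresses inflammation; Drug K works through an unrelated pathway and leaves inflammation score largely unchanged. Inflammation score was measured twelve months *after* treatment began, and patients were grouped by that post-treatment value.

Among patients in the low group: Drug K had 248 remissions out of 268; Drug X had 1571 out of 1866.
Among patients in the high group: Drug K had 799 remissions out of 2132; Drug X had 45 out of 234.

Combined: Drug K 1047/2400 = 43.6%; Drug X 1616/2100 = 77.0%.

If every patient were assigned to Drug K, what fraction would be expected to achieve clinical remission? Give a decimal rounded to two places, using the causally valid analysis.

Within every inflammation score level Drug K has the higher rate, yet pooled Drug X does — Simpson's reversal.
Inflammation score is recorded after the drug and is itself shifted by it — it sits on the causal path from drug to outcome. Conditioning on a mediator would strip out part of the effect we want; the pooled comparison gives the total causal effect.
So P(outcome | do(Drug K)) is just the pooled rate for Drug K: 1047/2400 = 0.436.

0.44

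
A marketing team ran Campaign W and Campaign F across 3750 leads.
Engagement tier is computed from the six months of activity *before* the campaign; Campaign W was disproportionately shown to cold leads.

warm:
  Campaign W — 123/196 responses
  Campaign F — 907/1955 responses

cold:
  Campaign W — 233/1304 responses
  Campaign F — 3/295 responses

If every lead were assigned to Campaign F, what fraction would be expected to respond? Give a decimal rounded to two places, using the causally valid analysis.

Since engagement tier is a pre-existing factor (not a product of the campaign) and it affects the outcome on its own, it is a confounder. The stratified rates, not the pooled rate, identify the causal effect.
Standardising Campaign F to the population engagement tier mix: 0.574·907/1955 + 0.426·3/295 = 0.270.

0.27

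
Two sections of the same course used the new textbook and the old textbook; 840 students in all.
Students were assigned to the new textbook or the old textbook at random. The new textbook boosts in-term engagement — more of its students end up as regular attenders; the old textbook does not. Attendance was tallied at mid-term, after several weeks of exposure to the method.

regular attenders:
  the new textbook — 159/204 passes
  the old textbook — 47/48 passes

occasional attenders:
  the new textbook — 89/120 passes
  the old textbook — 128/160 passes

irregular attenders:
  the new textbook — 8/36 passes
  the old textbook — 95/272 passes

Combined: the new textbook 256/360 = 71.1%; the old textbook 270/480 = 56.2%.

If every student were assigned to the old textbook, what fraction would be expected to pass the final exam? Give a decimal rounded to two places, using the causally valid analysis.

the old textbook is higher inside every mid-term attendance stratum but the new textbook is higher in aggregate. Whether to stratify depends on how mid-term attendance relates to the teaching method.
Stratifying would compare teaching methods among students the teaching methods themselves sorted into mid-term attendance groups — a form of selection on an intermediate. The unconditioned pooled rates give the total causal effect.
So P(outcome | do(the old textbook)) is just the pooled rate for the old textbook: 270/480 = 0.562.

0.56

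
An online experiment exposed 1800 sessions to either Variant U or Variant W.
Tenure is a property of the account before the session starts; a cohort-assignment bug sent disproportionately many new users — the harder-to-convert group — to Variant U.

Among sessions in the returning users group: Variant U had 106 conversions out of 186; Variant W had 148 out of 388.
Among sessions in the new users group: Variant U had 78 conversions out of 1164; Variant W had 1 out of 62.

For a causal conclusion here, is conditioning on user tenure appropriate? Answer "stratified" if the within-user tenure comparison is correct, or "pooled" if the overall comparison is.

Within every user tenure level Variant U has the higher rate, yet pooled Variant W does — Simpson's reversal.
User tenure satisfies the back-door criterion: it is not a descendant of the variant, and it blocks the spurious path from variant to outcome. Adjusting for it (i.e., using the within-user tenure rates) gives the causal effect.
Within each level — returning users: 57.0% vs 38.1%; new users: 6.7% vs 1.6% — Variant U is higher every time.

stratified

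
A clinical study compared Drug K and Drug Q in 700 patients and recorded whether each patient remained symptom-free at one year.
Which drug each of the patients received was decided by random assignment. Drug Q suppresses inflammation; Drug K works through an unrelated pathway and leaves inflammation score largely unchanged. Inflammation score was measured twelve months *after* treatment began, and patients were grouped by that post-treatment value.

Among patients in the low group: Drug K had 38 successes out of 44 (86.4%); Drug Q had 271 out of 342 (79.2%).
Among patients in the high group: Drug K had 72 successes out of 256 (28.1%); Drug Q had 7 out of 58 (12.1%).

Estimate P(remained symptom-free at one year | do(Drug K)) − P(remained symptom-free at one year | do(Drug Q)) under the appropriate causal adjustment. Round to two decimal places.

-0.33

Drug K is higher inside every inflammation score stratum but Drug Q is higher in aggregate. Whether to stratify depends on how inflammation score relates to the drug.
Because the drug influences inflammation score, inflammation score is a post-treatment mediator, not a confounder. Stratifying on it would bias the estimate; the causal effect is the crude pooled difference.
The causal difference is the pooled difference: 0.367 − 0.695 = -0.328.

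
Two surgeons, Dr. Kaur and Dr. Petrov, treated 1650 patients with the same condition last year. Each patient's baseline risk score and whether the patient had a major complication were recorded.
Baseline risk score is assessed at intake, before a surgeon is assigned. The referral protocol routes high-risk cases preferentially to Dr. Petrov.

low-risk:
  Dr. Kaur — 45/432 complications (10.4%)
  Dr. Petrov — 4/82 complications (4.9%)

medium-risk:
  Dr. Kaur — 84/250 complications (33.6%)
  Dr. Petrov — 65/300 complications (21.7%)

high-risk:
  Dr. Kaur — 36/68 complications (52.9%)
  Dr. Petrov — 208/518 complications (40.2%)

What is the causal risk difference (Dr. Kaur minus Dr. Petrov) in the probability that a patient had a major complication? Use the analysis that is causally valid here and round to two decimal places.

+0.10

The stratified and pooled comparisons disagree (Dr. Petrov wins within each baseline risk score; Dr. Kaur wins overall), so the answer turns on the causal role of baseline risk score.
Baseline risk score differs across surgeons for reasons unrelated to any effect of the surgeon itself, and it separately predicts the outcome — a classic confounder. We must compare within baseline risk score levels.
Adjusting over the population distribution of baseline risk score: 0.312·(0.104−0.049) + 0.333·(0.336−0.217) + 0.355·(0.529−0.402) = +0.102.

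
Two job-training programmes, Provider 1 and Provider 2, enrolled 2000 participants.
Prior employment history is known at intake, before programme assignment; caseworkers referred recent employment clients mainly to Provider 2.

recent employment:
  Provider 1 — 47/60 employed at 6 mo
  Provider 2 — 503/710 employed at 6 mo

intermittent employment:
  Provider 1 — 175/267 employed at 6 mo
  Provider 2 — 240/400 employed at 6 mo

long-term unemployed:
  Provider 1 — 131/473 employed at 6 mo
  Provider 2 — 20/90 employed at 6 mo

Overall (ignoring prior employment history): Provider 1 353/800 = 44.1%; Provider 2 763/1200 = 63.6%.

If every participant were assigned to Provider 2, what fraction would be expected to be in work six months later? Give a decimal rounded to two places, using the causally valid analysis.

Prior employment history is set before the programme has any effect — it is not caused by the programme — and it independently drives the outcome. That makes it a confounder, so the causal comparison is within prior employment history levels.
Standardising Provider 2 to the population prior employment history mix: 0.385·503/710 + 0.334·240/400 + 0.281·20/90 = 0.535.

0.54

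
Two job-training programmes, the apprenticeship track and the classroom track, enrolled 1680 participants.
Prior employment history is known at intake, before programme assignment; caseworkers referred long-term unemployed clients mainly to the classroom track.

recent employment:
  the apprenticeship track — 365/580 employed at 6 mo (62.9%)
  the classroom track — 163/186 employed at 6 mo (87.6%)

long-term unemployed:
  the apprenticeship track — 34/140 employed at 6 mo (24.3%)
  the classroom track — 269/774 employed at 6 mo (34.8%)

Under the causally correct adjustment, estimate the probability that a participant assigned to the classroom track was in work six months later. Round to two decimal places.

Here prior employment history is a common cause — it drives both which programme a case falls under and the outcome. The crude comparison mixes populations; the stratum-specific rates are the causally relevant ones.
Standardising the classroom track to the population prior employment history mix: 0.456·163/186 + 0.544·269/774 = 0.589.

0.59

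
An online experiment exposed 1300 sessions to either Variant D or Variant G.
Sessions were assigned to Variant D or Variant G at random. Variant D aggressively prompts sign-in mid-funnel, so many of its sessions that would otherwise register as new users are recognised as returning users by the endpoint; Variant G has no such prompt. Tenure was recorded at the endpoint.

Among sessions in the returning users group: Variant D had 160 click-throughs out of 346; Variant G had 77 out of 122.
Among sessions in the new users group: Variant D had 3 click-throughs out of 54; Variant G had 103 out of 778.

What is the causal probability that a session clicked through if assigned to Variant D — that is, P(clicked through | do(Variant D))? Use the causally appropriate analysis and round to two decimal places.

Variant G is higher inside every user tenure stratum but Variant D is higher in aggregate. Whether to stratify depends on how user tenure relates to the variant.
User tenure is recorded after the variant and is itself shifted by it — it sits on the causal path from variant to outcome. Conditioning on a mediator would strip out part of the effect we want; the pooled comparison gives the total causal effect.
So P(outcome | do(Variant D)) is just the pooled rate for Variant D: 163/400 = 0.407.

0.41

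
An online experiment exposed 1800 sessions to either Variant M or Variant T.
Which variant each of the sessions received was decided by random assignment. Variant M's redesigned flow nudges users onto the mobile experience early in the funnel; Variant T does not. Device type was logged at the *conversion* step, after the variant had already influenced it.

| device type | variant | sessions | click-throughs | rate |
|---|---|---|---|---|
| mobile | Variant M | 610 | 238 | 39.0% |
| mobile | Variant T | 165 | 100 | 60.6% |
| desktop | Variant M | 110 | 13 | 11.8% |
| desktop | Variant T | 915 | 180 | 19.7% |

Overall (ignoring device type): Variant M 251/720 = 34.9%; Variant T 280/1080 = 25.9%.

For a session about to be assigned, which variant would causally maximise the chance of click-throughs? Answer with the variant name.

Variant M

Within every device type level Variant T has the higher rate, yet pooled Variant M does — Simpson's reversal.
Stratifying would compare variants among sessions the variants themselves sorted into device type groups — a form of selection on an intermediate. The unconditioned pooled rates give the total causal effect.
Pooled: Variant M 34.9% vs Variant T 25.9%; Variant M is higher overall.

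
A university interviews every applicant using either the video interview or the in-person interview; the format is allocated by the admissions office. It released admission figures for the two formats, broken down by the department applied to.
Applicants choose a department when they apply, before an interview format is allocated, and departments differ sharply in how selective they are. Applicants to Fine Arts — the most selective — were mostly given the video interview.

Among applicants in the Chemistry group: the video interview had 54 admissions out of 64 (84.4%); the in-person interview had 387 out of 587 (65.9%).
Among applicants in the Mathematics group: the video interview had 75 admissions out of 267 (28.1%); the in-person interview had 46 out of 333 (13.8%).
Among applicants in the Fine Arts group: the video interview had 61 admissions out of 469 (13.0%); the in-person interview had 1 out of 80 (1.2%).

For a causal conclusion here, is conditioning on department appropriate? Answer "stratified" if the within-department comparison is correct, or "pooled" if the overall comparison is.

stratified

Within every department level the video interview has the higher rate, yet pooled the in-person interview does — Simpson's reversal.
Nothing the interview format does changes department; the imbalance is an allocation artefact. With department also predicting the outcome, the pooled figure is confounded, and the within-stratum comparison is the causal one.
Within each level — Chemistry: 84.4% vs 65.9%; Mathematics: 28.1% vs 13.8%; Fine Arts: 13.0% vs 1.2% — the video interview is higher every time.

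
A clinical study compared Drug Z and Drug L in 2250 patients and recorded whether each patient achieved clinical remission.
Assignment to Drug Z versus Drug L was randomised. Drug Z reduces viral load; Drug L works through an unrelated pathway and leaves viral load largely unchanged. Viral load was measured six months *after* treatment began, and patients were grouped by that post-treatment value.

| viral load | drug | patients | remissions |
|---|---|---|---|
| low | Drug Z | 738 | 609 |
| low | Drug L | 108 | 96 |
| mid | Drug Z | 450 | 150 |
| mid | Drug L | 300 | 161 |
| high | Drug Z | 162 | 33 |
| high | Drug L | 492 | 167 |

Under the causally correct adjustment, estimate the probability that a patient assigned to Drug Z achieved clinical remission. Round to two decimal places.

0.59

The distribution of viral load is itself part of what the drug does — it is an intermediate outcome. Holding it fixed would remove that part of the effect; the total effect is the pooled difference.
So P(outcome | do(Drug Z)) is just the pooled rate for Drug Z: 792/1350 = 0.587.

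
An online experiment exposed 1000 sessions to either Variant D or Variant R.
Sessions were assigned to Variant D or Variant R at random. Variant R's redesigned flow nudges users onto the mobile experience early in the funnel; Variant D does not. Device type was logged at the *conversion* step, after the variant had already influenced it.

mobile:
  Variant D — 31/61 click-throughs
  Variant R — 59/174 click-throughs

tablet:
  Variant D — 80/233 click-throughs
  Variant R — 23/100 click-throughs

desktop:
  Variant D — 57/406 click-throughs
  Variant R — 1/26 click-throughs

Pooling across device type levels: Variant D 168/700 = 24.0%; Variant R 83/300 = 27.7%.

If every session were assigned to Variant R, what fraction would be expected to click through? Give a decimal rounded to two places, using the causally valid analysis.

Stratifying would compare variants among sessions the variants themselves sorted into device type groups — a form of selection on an intermediate. The unconditioned pooled rates give the total causal effect.
So P(outcome | do(Variant R)) is just the pooled rate for Variant R: 83/300 = 0.277.

0.28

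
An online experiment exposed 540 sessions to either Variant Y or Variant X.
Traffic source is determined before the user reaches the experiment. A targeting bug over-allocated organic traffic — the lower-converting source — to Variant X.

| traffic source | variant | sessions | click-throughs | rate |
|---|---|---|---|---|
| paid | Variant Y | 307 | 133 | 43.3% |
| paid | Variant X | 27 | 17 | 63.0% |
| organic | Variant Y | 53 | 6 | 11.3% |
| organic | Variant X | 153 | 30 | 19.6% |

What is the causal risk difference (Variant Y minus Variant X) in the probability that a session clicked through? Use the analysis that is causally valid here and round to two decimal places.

-0.15

Within every traffic source level Variant X has the higher rate, yet pooled Variant Y does — Simpson's reversal.
Traffic source satisfies the back-door criterion: it is not a descendant of the variant, and it blocks the spurious path from variant to outcome. Adjusting for it (i.e., using the within-traffic source rates) gives the causal effect.
Adjusting over the population distribution of traffic source: 0.619·(0.433−0.630) + 0.381·(0.113−0.196) = -0.153.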